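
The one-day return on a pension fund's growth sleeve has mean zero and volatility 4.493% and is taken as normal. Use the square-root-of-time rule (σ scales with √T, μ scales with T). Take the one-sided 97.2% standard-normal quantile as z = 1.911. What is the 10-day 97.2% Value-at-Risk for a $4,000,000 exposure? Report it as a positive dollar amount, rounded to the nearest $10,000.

σ_{10d} = 4.493% × √10 = 14.208%.
VaR = 1.911 × 14.208% = 27.151%.
On $4,000,000: 0.27151 × $4,000,000 = $1,086,040.

$1,090,000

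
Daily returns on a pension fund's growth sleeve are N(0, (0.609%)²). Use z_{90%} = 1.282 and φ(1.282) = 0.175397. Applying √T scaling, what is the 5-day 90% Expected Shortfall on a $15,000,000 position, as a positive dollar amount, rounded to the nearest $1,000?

$358,000

σ_{5d} = 0.609% × √5 = 1.362%.
ES multiplier = φ(z)/(1−α) = 0.175397/0.1 = 1.754.
ES = 1.362% × 1.754 = 2.389%; on $15,000,000: $358,350.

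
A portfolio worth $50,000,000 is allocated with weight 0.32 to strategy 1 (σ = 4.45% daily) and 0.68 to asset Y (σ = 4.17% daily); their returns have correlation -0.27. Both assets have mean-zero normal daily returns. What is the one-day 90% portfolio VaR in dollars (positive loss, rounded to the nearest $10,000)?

σ_p² = 0.32²·4.45² + 0.68²·4.17² + 2·-0.27·0.32·0.68·4.45·4.17 = 7.8879 (%²).
σ_p = √7.8879 = 2.809%.
At 90%, z = 1.282.
VaR = 1.282 × 2.809% = 3.601%; on $50,000,000 that is $1,800,500.

$1,800,000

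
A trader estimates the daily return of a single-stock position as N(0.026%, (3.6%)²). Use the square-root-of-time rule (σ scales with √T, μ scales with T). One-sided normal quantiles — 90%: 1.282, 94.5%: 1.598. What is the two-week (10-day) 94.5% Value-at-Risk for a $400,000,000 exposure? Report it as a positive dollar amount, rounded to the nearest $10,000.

$71,730,000

σ_{10d} = 3.6% × √10 = 11.384%; μ_{10d} = 10 × 0.026% = 0.260%.
VaR = −(0.260%) + 1.598 × 11.384% = 17.932%.
On $400,000,000: 0.17932 × $400,000,000 = $71,728,000.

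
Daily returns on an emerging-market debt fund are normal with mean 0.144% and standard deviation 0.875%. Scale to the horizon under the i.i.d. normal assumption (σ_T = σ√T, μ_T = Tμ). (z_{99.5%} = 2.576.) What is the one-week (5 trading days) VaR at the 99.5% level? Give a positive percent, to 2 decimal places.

4.32%

σ_{5d} = 0.875% × √5 = 1.957%; μ_{5d} = 5 × 0.144% = 0.720%.
VaR = −(0.720%) + 2.576 × 1.957% = 4.321%.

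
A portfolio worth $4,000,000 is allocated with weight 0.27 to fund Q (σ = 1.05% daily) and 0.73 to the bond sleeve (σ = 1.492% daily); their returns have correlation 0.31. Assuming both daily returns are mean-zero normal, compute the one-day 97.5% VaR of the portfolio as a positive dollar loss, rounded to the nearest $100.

$94,700

σ_p² = 0.27²·1.05² + 0.73²·1.492² + 2·0.31·0.27·0.73·1.05·1.492 = 1.4581 (%²).
σ_p = √1.4581 = 1.208%.
At 97.5%, z = 1.960.
VaR = 1.960 × 1.208% = 2.368%; on $4,000,000 that is $94,720.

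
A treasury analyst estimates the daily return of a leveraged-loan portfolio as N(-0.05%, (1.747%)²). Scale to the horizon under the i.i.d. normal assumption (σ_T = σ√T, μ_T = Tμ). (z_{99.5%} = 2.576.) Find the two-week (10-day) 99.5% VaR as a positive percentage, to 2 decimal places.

14.73%

σ_{10d} = 1.747% × √10 = 5.524%; μ_{10d} = 10 × -0.05% = -0.500%.
VaR = −(-0.500%) + 2.576 × 5.524% = 14.730%.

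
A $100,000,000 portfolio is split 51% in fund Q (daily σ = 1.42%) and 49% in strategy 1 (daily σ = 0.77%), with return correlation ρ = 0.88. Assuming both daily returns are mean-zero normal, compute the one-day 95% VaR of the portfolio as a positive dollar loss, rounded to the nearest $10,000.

$1,760,000

σ_p² = 0.51²·1.42² + 0.49²·0.77² + 2·0.88·0.51·0.49·1.42·0.77 = 1.1477 (%²).
σ_p = √1.1477 = 1.071%.
At 95%, z = 1.645.
VaR = 1.645 × 1.071% = 1.762%; on $100,000,000 that is $1,762,000.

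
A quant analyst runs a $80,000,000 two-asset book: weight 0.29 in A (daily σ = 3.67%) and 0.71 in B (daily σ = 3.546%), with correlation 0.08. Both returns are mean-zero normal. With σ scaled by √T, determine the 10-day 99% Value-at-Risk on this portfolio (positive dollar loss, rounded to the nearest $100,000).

$16,500,000

σ_p = √(0.29²·3.67² + 0.71²·3.546² + 2·0.08·0.29·0.71·3.67·3.546) = 2.811%.
σ_{10d} = 2.811% × √10 = 8.889%.
z(99%) = 2.326.
VaR = 2.326 × 8.889% = 20.676%; on $80,000,000 that is $16,540,800.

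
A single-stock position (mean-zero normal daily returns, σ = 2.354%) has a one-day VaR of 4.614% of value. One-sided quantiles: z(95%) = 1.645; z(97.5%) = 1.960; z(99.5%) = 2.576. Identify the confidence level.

97.5%

Implied z = VaR/σ = 4.614 / 2.354 = 1.960.
This matches z(97.5%) = 1.960.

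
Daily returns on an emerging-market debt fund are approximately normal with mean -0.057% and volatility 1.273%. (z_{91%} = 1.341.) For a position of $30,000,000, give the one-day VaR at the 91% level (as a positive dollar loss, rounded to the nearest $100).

VaR = −μ + z·σ = −(-0.057%) + 1.341 × 1.273% = 1.764%.
On $30,000,000: 0.01764 × $30,000,000 = $529,200.

$529,200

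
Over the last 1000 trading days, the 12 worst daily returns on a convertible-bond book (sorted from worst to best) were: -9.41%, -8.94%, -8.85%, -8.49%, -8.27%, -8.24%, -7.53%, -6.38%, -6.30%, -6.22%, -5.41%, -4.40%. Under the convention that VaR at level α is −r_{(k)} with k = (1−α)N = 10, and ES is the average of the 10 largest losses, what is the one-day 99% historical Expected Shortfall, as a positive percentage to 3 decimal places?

The 10 worst returns sum to -78.63%.
ES = −(-78.63%) / 10 = 7.863%.

7.863%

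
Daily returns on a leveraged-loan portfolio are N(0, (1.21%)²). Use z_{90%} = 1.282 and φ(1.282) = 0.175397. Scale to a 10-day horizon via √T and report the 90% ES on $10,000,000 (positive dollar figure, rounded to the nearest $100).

σ_{10d} = 1.21% × √10 = 3.826%.
ES multiplier = φ(z)/(1−α) = 0.175397/0.1 = 1.754.
ES = 3.826% × 1.754 = 6.711%; on $10,000,000: $671,100.

$671,100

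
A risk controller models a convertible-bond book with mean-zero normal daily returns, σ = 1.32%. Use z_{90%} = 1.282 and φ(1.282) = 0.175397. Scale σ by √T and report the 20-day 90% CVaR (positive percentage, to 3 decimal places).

σ_{20d} = 1.32% × √20 = 5.903%.
ES multiplier = φ(z)/(1−α) = 0.175397/0.1 = 1.754.
ES = 5.903% × 1.754 = 10.354%.

10.354%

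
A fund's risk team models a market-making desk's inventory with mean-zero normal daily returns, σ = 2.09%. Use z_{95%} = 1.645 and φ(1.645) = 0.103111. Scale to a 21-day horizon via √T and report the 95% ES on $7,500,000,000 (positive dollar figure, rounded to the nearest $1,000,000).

$1,481,000,000

σ_{21d} = 2.09% × √21 = 9.578%.
ES multiplier = φ(z)/(1−α) = 0.103111/0.05 = 2.062.
ES = 9.578% × 2.062 = 19.750%; on $7,500,000,000: $1,481,250,000.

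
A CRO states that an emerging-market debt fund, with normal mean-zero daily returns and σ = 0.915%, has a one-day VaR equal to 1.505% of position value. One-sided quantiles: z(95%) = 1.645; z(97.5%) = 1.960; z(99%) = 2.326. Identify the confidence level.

Implied z = VaR/σ = 1.505 / 0.915 = 1.645.
This matches z(95%) = 1.645.

95%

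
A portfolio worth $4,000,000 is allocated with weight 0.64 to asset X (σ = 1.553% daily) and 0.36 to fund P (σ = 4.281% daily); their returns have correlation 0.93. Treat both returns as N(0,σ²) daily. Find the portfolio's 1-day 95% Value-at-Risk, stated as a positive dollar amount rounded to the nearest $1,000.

$164,000

σ_p² = 0.64²·1.553² + 0.36²·4.281² + 2·0.93·0.64·0.36·1.553·4.281 = 6.2122 (%²).
σ_p = √6.2122 = 2.492%.
At 95%, z = 1.645.
VaR = 1.645 × 2.492% = 4.099%; on $4,000,000 that is $163,960.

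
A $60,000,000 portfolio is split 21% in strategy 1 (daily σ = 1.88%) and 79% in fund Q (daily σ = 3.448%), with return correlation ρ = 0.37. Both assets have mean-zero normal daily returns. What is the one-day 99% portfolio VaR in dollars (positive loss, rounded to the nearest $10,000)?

σ_p² = 0.21²·1.88² + 0.79²·3.448² + 2·0.37·0.21·0.79·1.88·3.448 = 8.3714 (%²).
σ_p = √8.3714 = 2.893%.
At 99%, z = 2.326.
VaR = 2.326 × 2.893% = 6.729%; on $60,000,000 that is $4,037,400.

$4,040,000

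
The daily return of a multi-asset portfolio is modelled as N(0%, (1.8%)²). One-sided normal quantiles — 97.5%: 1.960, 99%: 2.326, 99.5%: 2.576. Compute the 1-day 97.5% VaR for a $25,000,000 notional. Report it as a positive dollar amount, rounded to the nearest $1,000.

VaR = z·σ = 1.960 × 1.8% = 3.528%.
On $25,000,000: 0.03528 × $25,000,000 = $882,000.

$882,000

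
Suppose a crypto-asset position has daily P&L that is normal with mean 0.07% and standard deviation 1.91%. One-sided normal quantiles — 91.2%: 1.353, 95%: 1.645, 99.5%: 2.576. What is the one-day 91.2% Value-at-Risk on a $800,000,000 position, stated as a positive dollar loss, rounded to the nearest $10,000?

$20,110,000

VaR = −μ + z·σ = −(0.07%) + 1.353 × 1.91% = 2.514%.
On $800,000,000: 0.02514 × $800,000,000 = $20,112,000.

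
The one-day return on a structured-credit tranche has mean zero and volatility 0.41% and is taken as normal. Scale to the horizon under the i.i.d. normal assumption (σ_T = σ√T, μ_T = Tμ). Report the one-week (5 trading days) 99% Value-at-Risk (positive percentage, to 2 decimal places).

At 99%, z = 2.326.
σ_{5d} = 0.41% × √5 = 0.917%.
VaR = 2.326 × 0.917% = 2.133%.

2.13%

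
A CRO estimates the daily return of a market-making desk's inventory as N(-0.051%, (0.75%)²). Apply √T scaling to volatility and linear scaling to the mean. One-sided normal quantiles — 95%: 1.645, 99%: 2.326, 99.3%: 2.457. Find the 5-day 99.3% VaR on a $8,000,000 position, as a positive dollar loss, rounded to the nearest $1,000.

$350,000

σ_{5d} = 0.75% × √5 = 1.677%; μ_{5d} = 5 × -0.051% = -0.255%.
VaR = −(-0.255%) + 2.457 × 1.677% = 4.375%.
On $8,000,000: 0.04375 × $8,000,000 = $350,000.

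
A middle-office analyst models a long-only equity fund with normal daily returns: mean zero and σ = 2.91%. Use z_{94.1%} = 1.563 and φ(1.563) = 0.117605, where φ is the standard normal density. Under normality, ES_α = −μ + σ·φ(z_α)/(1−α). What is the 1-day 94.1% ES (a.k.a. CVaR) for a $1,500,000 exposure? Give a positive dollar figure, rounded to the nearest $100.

$87,000

Tail multiplier: φ(z)/(1−α) = 0.117605 / 0.059 = 1.993.
ES = 2.91% × 1.993 = 5.800%.
On $1,500,000: 0.05800 × $1,500,000 = $87,000.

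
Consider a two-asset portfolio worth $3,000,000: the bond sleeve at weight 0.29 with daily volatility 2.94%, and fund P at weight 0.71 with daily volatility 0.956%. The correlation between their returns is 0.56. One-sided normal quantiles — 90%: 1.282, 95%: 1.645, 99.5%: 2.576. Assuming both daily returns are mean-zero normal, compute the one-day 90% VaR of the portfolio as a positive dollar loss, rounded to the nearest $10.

$52,110

σ_p² = 0.29²·2.94² + 0.71²·0.956² + 2·0.56·0.29·0.71·2.94·0.956 = 1.8358 (%²).
σ_p = √1.8358 = 1.355%.
VaR = 1.282 × 1.355% = 1.737%; on $3,000,000 that is $52,110.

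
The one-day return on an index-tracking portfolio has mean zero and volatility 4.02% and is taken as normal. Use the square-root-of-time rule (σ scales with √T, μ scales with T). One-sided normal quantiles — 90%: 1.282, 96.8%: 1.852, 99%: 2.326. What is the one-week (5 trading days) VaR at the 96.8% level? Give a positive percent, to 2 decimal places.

σ_{5d} = 4.02% × √5 = 8.989%.
VaR = 1.852 × 8.989% = 16.648%.

16.65%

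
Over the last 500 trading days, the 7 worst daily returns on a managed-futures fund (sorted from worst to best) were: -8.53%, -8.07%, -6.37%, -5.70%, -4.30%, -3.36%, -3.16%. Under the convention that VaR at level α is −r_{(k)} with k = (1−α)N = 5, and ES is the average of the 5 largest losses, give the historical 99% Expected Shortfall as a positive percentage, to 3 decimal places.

The 5 worst returns sum to -32.97%.
ES = −(-32.97%) / 5 = 6.594%.

6.594%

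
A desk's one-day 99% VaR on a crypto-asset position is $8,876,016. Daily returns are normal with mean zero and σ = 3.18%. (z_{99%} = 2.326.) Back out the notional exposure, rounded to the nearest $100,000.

VaR as a fraction of value: z·σ = 2.326 × 3.18% = 7.39668%.
Position = $8,876,016 / 0.0739668 = $120,000,000.

$120,000,000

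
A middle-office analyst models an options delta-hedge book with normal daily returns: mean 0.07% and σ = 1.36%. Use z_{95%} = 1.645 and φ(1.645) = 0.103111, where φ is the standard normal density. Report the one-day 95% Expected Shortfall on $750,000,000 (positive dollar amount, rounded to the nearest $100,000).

Tail multiplier: φ(z)/(1−α) = 0.103111 / 0.05 = 2.062.
ES = −(0.07%) + 1.36% × 2.062 = 2.734%.
On $750,000,000: 0.02734 × $750,000,000 = $20,505,000.

$20,500,000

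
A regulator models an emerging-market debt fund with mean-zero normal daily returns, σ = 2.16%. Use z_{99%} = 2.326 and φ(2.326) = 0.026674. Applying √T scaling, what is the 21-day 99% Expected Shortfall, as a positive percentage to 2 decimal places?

26.40%

σ_{21d} = 2.16% × √21 = 9.898%.
ES multiplier = φ(z)/(1−α) = 0.026674/0.01 = 2.667.
ES = 9.898% × 2.667 = 26.398%.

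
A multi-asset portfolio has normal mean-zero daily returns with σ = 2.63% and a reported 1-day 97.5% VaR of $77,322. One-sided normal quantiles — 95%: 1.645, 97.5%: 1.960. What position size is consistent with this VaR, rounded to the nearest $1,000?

VaR as a fraction of value: z·σ = 1.960 × 2.63% = 5.1548%.
Position = $77,322 / 0.051548 = $1,500,000.

$1,500,000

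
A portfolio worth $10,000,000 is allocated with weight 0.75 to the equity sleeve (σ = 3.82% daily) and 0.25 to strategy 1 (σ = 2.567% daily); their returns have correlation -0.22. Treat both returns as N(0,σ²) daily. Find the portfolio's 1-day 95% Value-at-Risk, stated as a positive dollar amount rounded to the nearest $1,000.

σ_p² = 0.75²·3.82² + 0.25²·2.567² + 2·-0.22·0.75·0.25·3.82·2.567 = 7.8111 (%²).
σ_p = √7.8111 = 2.795%.
At 95%, z = 1.645.
VaR = 1.645 × 2.795% = 4.598%; on $10,000,000 that is $459,800.

$460,000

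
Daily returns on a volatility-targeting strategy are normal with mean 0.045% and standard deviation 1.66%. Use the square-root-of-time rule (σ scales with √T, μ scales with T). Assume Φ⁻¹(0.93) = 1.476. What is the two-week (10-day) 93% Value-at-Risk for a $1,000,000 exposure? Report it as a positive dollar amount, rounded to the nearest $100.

σ_{10d} = 1.66% × √10 = 5.249%; μ_{10d} = 10 × 0.045% = 0.450%.
VaR = −(0.450%) + 1.476 × 5.249% = 7.298%.
On $1,000,000: 0.07298 × $1,000,000 = $72,980.

$73,000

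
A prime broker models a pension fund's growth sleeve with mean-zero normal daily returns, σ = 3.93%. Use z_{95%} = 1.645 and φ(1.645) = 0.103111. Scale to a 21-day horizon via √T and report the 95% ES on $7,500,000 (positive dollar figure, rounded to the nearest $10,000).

$2,790,000

σ_{21d} = 3.93% × √21 = 18.010%.
ES multiplier = φ(z)/(1−α) = 0.103111/0.05 = 2.062.
ES = 18.010% × 2.062 = 37.137%; on $7,500,000: $2,785,275.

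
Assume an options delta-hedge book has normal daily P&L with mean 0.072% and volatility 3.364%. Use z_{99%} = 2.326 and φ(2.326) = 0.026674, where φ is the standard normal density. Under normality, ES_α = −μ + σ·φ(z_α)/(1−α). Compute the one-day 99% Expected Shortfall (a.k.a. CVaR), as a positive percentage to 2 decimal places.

Tail multiplier: φ(z)/(1−α) = 0.026674 / 0.01 = 2.667.
ES = −(0.072%) + 3.364% × 2.667 = 8.900%.

8.90%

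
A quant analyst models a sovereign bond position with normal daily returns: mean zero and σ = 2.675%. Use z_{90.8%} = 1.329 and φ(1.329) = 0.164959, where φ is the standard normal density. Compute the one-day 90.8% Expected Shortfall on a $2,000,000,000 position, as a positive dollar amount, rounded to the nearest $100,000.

$95,900,000

Tail multiplier: φ(z)/(1−α) = 0.164959 / 0.092 = 1.793.
ES = 2.675% × 1.793 = 4.796%.
On $2,000,000,000: 0.04796 × $2,000,000,000 = $95,920,000.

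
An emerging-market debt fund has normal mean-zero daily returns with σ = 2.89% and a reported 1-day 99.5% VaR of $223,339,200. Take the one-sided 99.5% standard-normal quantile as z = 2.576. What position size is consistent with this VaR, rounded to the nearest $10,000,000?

$3,000,000,000

VaR as a fraction of value: z·σ = 2.576 × 2.89% = 7.44464%.
Position = $223,339,200 / 0.0744464 = $3,000,000,000.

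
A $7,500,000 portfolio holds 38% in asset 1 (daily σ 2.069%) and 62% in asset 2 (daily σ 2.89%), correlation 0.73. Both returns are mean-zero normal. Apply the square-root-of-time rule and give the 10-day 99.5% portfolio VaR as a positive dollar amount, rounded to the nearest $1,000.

$1,482,000

σ_p = √(0.38²·2.069² + 0.62²·2.89² + 2·0.73·0.38·0.62·2.069·2.89) = 2.426%.
σ_{10d} = 2.426% × √10 = 7.672%.
z(99.5%) = 2.576.
VaR = 2.576 × 7.672% = 19.763%; on $7,500,000 that is $1,482,225.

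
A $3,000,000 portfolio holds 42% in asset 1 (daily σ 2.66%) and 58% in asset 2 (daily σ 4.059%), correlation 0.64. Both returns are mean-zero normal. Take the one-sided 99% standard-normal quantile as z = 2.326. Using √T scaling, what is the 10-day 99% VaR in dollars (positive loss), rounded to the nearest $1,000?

$703,000

σ_p = √(0.42²·2.66² + 0.58²·4.059² + 2·0.64·0.42·0.58·2.66·4.059) = 3.187%.
σ_{10d} = 3.187% × √10 = 10.078%.
VaR = 2.326 × 10.078% = 23.441%; on $3,000,000 that is $703,230.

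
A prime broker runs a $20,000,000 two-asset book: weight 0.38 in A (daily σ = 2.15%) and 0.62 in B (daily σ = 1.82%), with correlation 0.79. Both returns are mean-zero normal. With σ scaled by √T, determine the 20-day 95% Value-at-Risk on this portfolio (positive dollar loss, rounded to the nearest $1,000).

σ_p = √(0.38²·2.15² + 0.62²·1.82² + 2·0.79·0.38·0.62·2.15·1.82) = 1.843%.
σ_{20d} = 1.843% × √20 = 8.242%.
z(95%) = 1.645.
VaR = 1.645 × 8.242% = 13.558%; on $20,000,000 that is $2,711,600.

$2,712,000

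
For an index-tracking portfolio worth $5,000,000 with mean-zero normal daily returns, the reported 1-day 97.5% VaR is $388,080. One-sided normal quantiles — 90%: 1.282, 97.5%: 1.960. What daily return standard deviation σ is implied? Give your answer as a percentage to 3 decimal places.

3.960%

VaR as a fraction: $388,080 / $5,000,000 = 7.762%.
σ = VaR / z = 7.762% / 1.960 = 3.960%.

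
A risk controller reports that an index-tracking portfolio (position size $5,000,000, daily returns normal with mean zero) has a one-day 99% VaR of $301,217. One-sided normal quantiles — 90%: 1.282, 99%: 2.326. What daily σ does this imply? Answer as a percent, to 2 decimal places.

2.59%

VaR as a fraction: $301,217 / $5,000,000 = 6.024%.
σ = VaR / z = 6.024% / 2.326 = 2.590%.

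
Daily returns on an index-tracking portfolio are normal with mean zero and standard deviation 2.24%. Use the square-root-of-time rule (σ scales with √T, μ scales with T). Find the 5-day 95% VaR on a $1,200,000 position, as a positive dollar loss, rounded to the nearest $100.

At 95%, z = 1.645.
σ_{5d} = 2.24% × √5 = 5.009%.
VaR = 1.645 × 5.009% = 8.240%.
On $1,200,000: 0.08240 × $1,200,000 = $98,880.

$98,900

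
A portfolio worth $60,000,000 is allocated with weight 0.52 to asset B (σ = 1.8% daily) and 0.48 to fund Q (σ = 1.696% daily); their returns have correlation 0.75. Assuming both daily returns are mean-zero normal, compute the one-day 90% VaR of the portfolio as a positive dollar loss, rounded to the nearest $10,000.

σ_p² = 0.52²·1.8² + 0.48²·1.696² + 2·0.75·0.52·0.48·1.8·1.696 = 2.6818 (%²).
σ_p = √2.6818 = 1.638%.
At 90%, z = 1.282.
VaR = 1.282 × 1.638% = 2.100%; on $60,000,000 that is $1,260,000.

$1,260,000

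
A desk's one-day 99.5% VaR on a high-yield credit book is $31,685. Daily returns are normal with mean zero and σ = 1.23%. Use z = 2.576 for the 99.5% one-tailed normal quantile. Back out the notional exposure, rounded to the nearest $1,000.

VaR as a fraction of value: z·σ = 2.576 × 1.23% = 3.16848%.
Position = $31,685 / 0.0316848 = $1,000,006.

$1,000,000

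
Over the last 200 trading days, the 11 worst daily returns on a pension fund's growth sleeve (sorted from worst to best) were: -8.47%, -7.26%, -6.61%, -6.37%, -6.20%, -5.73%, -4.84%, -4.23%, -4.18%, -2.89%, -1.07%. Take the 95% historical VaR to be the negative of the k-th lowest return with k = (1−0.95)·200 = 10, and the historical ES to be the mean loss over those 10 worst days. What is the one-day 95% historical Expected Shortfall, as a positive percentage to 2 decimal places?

The 10 worst returns sum to -56.78%.
ES = −(-56.78%) / 10 = 5.678% ≈ 5.68%.

5.68%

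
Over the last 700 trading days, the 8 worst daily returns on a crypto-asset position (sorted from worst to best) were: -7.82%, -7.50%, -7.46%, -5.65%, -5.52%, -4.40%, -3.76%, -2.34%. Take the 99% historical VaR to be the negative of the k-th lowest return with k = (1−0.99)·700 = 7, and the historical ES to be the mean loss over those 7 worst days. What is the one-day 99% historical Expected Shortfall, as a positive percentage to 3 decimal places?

6.016%

The 7 worst returns sum to -42.11%.
ES = −(-42.11%) / 7 = 6.0157…% ≈ 6.016%.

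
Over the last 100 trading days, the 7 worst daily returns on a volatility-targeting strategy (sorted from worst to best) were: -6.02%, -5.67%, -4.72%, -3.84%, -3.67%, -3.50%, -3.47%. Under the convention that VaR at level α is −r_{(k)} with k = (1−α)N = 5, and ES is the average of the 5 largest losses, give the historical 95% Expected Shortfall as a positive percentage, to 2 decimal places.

4.78%

The 5 worst returns sum to -23.92%.
ES = −(-23.92%) / 5 = 4.784% ≈ 4.78%.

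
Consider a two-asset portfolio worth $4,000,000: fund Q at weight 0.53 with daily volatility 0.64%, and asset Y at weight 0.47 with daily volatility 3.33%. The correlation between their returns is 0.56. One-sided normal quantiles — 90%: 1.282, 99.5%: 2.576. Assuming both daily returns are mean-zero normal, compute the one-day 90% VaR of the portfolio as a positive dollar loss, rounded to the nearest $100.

$91,100

σ_p² = 0.53²·0.64² + 0.47²·3.33² + 2·0.56·0.53·0.47·0.64·3.33 = 3.1592 (%²).
σ_p = √3.1592 = 1.777%.
VaR = 1.282 × 1.777% = 2.278%; on $4,000,000 that is $91,120.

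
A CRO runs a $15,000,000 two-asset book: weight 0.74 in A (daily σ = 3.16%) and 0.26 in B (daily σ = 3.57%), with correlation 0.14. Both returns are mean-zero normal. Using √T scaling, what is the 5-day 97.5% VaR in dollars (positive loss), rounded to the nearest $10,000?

$1,730,000

σ_p = √(0.74²·3.16² + 0.26²·3.57² + 2·0.14·0.74·0.26·3.16·3.57) = 2.634%.
σ_{5d} = 2.634% × √5 = 5.890%.
z(97.5%) = 1.960.
VaR = 1.960 × 5.890% = 11.544%; on $15,000,000 that is $1,731,600.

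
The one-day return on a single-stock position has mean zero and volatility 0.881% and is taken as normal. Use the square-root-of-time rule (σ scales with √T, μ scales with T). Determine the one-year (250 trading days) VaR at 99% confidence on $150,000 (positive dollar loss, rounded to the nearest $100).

At 99%, z = 2.326.
σ_{250d} = 0.881% × √250 = 13.930%.
VaR = 2.326 × 13.930% = 32.401%.
On $150,000: 0.32401 × $150,000 = $48,602.

$48,600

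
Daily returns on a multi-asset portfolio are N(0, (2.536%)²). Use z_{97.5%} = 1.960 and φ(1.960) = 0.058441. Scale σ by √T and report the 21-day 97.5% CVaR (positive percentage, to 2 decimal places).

σ_{21d} = 2.536% × √21 = 11.621%.
ES multiplier = φ(z)/(1−α) = 0.058441/0.025 = 2.338.
ES = 11.621% × 2.338 = 27.170%.

27.17%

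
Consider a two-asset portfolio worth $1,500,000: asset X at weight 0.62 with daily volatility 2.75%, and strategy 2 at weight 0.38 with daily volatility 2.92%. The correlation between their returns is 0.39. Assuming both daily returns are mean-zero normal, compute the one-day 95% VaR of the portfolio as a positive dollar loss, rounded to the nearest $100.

σ_p² = 0.62²·2.75² + 0.38²·2.92² + 2·0.39·0.62·0.38·2.75·2.92 = 5.6139 (%²).
σ_p = √5.6139 = 2.369%.
At 95%, z = 1.645.
VaR = 1.645 × 2.369% = 3.897%; on $1,500,000 that is $58,455.

$58,500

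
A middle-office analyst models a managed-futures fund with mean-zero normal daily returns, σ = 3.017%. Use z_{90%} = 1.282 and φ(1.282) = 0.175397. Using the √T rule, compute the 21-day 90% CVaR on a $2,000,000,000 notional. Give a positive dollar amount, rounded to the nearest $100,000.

σ_{21d} = 3.017% × √21 = 13.826%.
ES multiplier = φ(z)/(1−α) = 0.175397/0.1 = 1.754.
ES = 13.826% × 1.754 = 24.251%; on $2,000,000,000: $485,020,000.

$485,000,000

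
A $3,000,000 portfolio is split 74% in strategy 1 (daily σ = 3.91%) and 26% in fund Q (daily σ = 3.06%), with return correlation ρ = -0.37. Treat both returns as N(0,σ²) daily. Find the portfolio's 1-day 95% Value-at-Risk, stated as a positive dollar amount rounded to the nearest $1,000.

$133,000

σ_p² = 0.74²·3.91² + 0.26²·3.06² + 2·-0.37·0.74·0.26·3.91·3.06 = 7.3013 (%²).
σ_p = √7.3013 = 2.702%.
At 95%, z = 1.645.
VaR = 1.645 × 2.702% = 4.445%; on $3,000,000 that is $133,350.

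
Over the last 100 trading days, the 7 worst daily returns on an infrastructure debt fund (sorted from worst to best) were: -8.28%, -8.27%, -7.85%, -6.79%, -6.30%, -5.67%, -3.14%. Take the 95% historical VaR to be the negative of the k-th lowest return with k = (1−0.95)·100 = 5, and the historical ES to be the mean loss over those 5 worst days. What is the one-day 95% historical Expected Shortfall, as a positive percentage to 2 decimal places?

7.50%

The 5 worst returns sum to -37.49%.
ES = −(-37.49%) / 5 = 7.498% ≈ 7.50%.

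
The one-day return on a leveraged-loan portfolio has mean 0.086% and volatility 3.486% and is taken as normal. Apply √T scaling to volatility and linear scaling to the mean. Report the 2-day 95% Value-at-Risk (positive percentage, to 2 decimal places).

7.94%

At 95%, z = 1.645.
σ_{2d} = 3.486% × √2 = 4.930%; μ_{2d} = 2 × 0.086% = 0.172%.
VaR = −(0.172%) + 1.645 × 4.930% = 7.938%.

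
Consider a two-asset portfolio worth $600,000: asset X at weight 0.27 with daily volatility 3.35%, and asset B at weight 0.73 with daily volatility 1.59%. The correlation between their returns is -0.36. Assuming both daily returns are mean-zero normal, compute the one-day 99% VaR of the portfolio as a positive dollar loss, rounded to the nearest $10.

$16,570

σ_p² = 0.27²·3.35² + 0.73²·1.59² + 2·-0.36·0.27·0.73·3.35·1.59 = 1.4095 (%²).
σ_p = √1.4095 = 1.187%.
At 99%, z = 2.326.
VaR = 2.326 × 1.187% = 2.761%; on $600,000 that is $16,566.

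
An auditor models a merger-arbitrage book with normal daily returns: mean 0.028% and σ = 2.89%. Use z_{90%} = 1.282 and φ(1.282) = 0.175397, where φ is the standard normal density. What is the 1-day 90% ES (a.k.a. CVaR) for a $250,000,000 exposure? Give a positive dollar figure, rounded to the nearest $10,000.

Tail multiplier: φ(z)/(1−α) = 0.175397 / 0.1 = 1.754.
ES = −(0.028%) + 2.89% × 1.754 = 5.041%.
On $250,000,000: 0.05041 × $250,000,000 = $12,602,500.

$12,600,000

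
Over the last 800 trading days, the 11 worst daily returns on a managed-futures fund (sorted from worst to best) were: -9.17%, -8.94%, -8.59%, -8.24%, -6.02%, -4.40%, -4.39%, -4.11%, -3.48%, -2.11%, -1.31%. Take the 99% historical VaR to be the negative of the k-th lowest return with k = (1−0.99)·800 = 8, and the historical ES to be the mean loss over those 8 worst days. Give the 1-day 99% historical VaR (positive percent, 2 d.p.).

4.11%

k = 8; the 8th lowest return is -4.11%, so VaR = 4.11%.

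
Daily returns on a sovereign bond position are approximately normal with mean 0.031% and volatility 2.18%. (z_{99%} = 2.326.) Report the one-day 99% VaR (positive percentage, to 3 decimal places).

5.040%

VaR = −μ + z·σ = −(0.031%) + 2.326 × 2.18% = 5.040%.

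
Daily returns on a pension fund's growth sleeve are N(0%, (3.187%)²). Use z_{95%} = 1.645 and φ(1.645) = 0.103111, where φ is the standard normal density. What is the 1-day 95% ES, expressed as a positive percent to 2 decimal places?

Tail multiplier: φ(z)/(1−α) = 0.103111 / 0.05 = 2.062.
ES = 3.187% × 2.062 = 6.572%.

6.57%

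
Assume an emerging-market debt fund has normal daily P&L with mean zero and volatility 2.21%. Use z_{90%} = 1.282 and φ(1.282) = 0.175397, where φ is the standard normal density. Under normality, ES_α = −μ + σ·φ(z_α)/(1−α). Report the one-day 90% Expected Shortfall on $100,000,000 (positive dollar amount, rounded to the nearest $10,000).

$3,880,000

Tail multiplier: φ(z)/(1−α) = 0.175397 / 0.1 = 1.754.
ES = 2.21% × 1.754 = 3.876%.
On $100,000,000: 0.03876 × $100,000,000 = $3,876,000.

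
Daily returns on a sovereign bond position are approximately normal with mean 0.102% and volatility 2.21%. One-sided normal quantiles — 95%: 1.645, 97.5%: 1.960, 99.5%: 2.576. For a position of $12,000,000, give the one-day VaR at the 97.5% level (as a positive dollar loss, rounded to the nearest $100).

VaR = −μ + z·σ = −(0.102%) + 1.960 × 2.21% = 4.230%.
On $12,000,000: 0.04230 × $12,000,000 = $507,600.

$507,600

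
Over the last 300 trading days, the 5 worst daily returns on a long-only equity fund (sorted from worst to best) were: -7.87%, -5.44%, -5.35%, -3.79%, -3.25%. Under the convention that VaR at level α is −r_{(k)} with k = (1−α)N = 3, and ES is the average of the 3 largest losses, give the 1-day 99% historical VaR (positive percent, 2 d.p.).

k = 3; the 3rd lowest return is -5.35%, so VaR = 5.35%.

5.35%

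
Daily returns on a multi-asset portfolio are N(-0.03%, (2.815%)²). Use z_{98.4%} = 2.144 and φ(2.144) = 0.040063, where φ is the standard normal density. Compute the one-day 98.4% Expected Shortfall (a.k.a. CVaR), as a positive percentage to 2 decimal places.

7.08%

Tail multiplier: φ(z)/(1−α) = 0.040063 / 0.016 = 2.504.
ES = −(-0.03%) + 2.815% × 2.504 = 7.079%.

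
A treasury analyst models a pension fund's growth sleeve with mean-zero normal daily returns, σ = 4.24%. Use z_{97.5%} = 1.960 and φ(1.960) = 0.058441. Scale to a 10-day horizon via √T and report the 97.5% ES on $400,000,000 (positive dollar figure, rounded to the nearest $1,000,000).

$125,000,000

σ_{10d} = 4.24% × √10 = 13.408%.
ES multiplier = φ(z)/(1−α) = 0.058441/0.025 = 2.338.
ES = 13.408% × 2.338 = 31.348%; on $400,000,000: $125,392,000.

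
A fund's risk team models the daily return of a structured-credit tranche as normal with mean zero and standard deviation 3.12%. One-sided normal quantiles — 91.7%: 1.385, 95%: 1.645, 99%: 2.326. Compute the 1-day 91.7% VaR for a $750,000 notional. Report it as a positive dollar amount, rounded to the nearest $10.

VaR = z·σ = 1.385 × 3.12% = 4.321%.
On $750,000: 0.04321 × $750,000 = $32,408.

$32,410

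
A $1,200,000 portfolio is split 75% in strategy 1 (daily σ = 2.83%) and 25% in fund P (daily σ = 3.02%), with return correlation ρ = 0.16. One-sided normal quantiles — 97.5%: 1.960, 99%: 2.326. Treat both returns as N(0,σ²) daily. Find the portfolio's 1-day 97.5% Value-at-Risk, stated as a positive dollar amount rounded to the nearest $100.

σ_p² = 0.75²·2.83² + 0.25²·3.02² + 2·0.16·0.75·0.25·2.83·3.02 = 5.5878 (%²).
σ_p = √5.5878 = 2.364%.
VaR = 1.960 × 2.364% = 4.633%; on $1,200,000 that is $55,596.

$55,600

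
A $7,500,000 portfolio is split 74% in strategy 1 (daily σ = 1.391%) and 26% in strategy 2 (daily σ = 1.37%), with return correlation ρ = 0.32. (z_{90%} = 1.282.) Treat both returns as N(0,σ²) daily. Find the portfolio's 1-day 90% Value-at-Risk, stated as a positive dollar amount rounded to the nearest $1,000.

σ_p² = 0.74²·1.391² + 0.26²·1.37² + 2·0.32·0.74·0.26·1.391·1.37 = 1.4211 (%²).
σ_p = √1.4211 = 1.192%.
VaR = 1.282 × 1.192% = 1.528%; on $7,500,000 that is $114,600.

$115,000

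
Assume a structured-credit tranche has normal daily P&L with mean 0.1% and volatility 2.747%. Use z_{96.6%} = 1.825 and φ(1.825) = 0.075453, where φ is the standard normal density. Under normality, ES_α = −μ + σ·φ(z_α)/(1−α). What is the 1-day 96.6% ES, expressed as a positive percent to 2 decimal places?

6.00%

Tail multiplier: φ(z)/(1−α) = 0.075453 / 0.034 = 2.219.
ES = −(0.1%) + 2.747% × 2.219 = 5.996%.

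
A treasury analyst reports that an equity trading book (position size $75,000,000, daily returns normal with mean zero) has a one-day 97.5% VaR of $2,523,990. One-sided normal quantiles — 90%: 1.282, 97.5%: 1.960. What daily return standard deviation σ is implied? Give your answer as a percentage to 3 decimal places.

1.717%

VaR as a fraction: $2,523,990 / $75,000,000 = 3.365%.
σ = VaR / z = 3.365% / 1.960 = 1.717%.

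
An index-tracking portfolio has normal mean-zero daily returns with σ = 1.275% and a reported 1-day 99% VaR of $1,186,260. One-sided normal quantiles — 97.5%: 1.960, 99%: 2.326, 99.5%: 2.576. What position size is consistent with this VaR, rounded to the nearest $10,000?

$40,000,000

VaR as a fraction of value: z·σ = 2.326 × 1.275% = 2.96565%.
Position = $1,186,260 / 0.0296565 = $40,000,000.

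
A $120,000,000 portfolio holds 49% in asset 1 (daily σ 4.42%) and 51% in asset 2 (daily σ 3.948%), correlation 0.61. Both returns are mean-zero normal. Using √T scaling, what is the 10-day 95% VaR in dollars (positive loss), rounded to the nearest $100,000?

σ_p = √(0.49²·4.42² + 0.51²·3.948² + 2·0.61·0.49·0.51·4.42·3.948) = 3.750%.
σ_{10d} = 3.750% × √10 = 11.859%.
z(95%) = 1.645.
VaR = 1.645 × 11.859% = 19.508%; on $120,000,000 that is $23,409,600.

$23,400,000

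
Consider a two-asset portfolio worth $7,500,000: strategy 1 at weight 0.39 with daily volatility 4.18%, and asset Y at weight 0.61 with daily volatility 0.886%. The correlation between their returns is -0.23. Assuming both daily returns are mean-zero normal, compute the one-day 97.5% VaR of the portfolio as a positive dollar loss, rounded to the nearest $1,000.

σ_p² = 0.39²·4.18² + 0.61²·0.886² + 2·-0.23·0.39·0.61·4.18·0.886 = 2.5444 (%²).
σ_p = √2.5444 = 1.595%.
At 97.5%, z = 1.960.
VaR = 1.960 × 1.595% = 3.126%; on $7,500,000 that is $234,450.

$234,000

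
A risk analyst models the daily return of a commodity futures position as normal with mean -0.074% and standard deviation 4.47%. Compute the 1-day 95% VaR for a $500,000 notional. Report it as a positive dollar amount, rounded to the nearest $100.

$37,100

At 95% one-sided, z = 1.645.
VaR = −μ + z·σ = −(-0.074%) + 1.645 × 4.47% = 7.427%.
On $500,000: 0.07427 × $500,000 = $37,135.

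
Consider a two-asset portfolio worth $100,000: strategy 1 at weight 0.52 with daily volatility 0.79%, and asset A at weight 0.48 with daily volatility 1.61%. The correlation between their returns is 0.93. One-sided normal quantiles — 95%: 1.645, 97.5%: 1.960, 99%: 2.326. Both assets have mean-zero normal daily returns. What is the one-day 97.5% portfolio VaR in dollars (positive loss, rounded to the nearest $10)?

σ_p² = 0.52²·0.79² + 0.48²·1.61² + 2·0.93·0.52·0.48·0.79·1.61 = 1.3565 (%²).
σ_p = √1.3565 = 1.165%.
VaR = 1.960 × 1.165% = 2.283%; on $100,000 that is $2,283.

$2,280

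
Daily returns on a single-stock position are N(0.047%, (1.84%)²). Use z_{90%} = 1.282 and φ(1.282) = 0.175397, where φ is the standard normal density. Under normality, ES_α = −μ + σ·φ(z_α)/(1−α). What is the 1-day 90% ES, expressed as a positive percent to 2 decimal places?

3.18%

Tail multiplier: φ(z)/(1−α) = 0.175397 / 0.1 = 1.754.
ES = −(0.047%) + 1.84% × 1.754 = 3.180%.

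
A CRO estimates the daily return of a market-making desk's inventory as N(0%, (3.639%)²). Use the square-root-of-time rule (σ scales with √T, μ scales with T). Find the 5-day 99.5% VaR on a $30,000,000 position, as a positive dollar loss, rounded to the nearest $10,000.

$6,290,000

At 99.5%, z = 2.576.
σ_{5d} = 3.639% × √5 = 8.137%.
VaR = 2.576 × 8.137% = 20.961%.
On $30,000,000: 0.20961 × $30,000,000 = $6,288,300.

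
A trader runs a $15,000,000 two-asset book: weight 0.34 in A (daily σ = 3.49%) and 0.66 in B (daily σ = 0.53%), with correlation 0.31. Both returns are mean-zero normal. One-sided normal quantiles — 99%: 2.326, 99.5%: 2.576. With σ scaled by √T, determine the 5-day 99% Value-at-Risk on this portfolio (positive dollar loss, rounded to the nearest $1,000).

$1,043,000

σ_p = √(0.34²·3.49² + 0.66²·0.53² + 2·0.31·0.34·0.66·3.49·0.53) = 1.337%.
σ_{5d} = 1.337% × √5 = 2.990%.
VaR = 2.326 × 2.990% = 6.955%; on $15,000,000 that is $1,043,250.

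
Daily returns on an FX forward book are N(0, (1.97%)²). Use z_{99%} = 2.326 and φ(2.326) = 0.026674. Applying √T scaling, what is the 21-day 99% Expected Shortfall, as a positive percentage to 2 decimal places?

σ_{21d} = 1.97% × √21 = 9.028%.
ES multiplier = φ(z)/(1−α) = 0.026674/0.01 = 2.667.
ES = 9.028% × 2.667 = 24.078%.

24.08%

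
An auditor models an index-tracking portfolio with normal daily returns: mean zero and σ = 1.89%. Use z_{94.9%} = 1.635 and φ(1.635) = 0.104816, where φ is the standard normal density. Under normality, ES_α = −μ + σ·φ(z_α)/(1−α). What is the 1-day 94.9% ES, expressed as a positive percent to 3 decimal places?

3.884%

Tail multiplier: φ(z)/(1−α) = 0.104816 / 0.051 = 2.055.
ES = 1.89% × 2.055 = 3.884%.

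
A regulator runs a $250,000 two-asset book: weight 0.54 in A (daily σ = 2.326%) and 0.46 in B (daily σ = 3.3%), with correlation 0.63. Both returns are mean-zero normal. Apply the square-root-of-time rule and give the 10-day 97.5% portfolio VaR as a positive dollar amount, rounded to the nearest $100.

σ_p = √(0.54²·2.326² + 0.46²·3.3² + 2·0.63·0.54·0.46·2.326·3.3) = 2.507%.
σ_{10d} = 2.507% × √10 = 7.928%.
z(97.5%) = 1.960.
VaR = 1.960 × 7.928% = 15.539%; on $250,000 that is $38,848.

$38,800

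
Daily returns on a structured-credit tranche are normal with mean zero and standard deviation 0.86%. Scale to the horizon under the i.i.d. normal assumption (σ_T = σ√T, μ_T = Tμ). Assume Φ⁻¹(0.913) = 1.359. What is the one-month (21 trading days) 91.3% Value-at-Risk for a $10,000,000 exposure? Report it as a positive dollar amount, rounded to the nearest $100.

σ_{21d} = 0.86% × √21 = 3.941%.
VaR = 1.359 × 3.941% = 5.356%.
On $10,000,000: 0.05356 × $10,000,000 = $535,600.

$535,600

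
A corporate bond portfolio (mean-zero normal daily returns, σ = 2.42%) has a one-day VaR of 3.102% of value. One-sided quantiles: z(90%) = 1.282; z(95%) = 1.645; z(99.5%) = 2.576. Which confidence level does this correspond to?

90%

Implied z = VaR/σ = 3.102 / 2.42 = 1.282.
This matches z(90%) = 1.282.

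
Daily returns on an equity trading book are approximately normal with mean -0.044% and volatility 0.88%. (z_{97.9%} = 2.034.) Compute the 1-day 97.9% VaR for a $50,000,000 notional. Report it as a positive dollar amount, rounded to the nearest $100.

$917,000

VaR = −μ + z·σ = −(-0.044%) + 2.034 × 0.88% = 1.834%.
On $50,000,000: 0.01834 × $50,000,000 = $917,000.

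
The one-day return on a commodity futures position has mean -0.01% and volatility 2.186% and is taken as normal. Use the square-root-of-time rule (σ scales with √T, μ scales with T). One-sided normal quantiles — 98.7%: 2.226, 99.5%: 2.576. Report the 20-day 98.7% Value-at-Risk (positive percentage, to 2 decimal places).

σ_{20d} = 2.186% × √20 = 9.776%; μ_{20d} = 20 × -0.01% = -0.200%.
VaR = −(-0.200%) + 2.226 × 9.776% = 21.961%.

21.96%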